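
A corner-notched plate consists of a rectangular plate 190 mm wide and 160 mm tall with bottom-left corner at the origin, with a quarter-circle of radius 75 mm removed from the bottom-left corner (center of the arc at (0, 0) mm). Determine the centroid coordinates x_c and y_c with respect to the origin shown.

Part | A | x̄ᵢ | ȳᵢ | A·x̄ᵢ | A·ȳᵢ
plate | 30400.00 | 95.00 | 80.00 | 2888000.00 | 2432000.00
removed quarter-circle | -4417.86 | 31.83 | 31.83 | -140625.00 | -140625.00
Σ | 25982.14 |  |  | 2747375.00 | 2291375.00
x_c = 2747375.00 / 25982.14 = 105.74 mm
y_c = 2291375.00 / 25982.14 = 88.19 mm

x_c = 105.74 mm, y_c = 88.19 mm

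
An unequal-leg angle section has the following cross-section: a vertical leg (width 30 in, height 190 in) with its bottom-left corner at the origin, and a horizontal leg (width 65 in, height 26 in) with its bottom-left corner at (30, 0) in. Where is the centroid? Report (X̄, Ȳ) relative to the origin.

X̄ = 25.86 in, Ȳ = 76.25 in

vertical leg: A = 30 × 190 = 5700.00, centroid at (15.00, 95.00).
horizontal leg: A = 65 × 26 = 1690.00, centroid at (62.50, 13.00).
ΣA = 7390.00 in², ΣAX̄ = 191125.00 in³, ΣAȲ = 563470.00 in³.
X̄ = 191125.00/7390.00 = 25.86 in; Ȳ = 563470.00/7390.00 = 76.25 in.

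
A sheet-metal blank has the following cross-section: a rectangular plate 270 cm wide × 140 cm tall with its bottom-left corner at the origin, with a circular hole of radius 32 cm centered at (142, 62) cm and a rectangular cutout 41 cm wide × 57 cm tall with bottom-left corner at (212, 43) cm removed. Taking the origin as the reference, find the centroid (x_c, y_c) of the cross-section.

plate: A = 270 × 140 = 37800.00, centroid at (135.00, 70.00).
hole 1: A = −π·32² = -3216.99, centroid at (142.00, 62.00).
hole 2: A = −(41 × 57) = -2337.00, centroid at (232.50, 71.50).
ΣA = 32246.01 cm²
ΣAx_c = (37800.00)(135.00) + (-3216.99)(142.00) + (-2337.00)(232.50) = 4102834.80 cm³
ΣAy_c = (37800.00)(70.00) + (-3216.99)(62.00) + (-2337.00)(71.50) = 2279451.07 cm³
x_c = 4102834.80 / 32246.01 = 127.24 cm
y_c = 2279451.07 / 32246.01 = 70.69 cm

x_c = 127.24 cm, y_c = 70.69 cm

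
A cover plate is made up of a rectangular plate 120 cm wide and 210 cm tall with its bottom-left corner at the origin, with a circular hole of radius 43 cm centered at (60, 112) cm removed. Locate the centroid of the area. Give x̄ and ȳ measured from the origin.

Part | A | x̄ᵢ | ȳᵢ | A·x̄ᵢ | A·ȳᵢ
plate | 25200.00 | 60.00 | 105.00 | 1512000.00 | 2646000.00
hole | -5808.80 | 60.00 | 112.00 | -348528.29 | -650586.14
Σ | 19391.20 |  |  | 1163471.71 | 1995413.86
x̄ = 1163471.71 / 19391.20 = 60.00 cm
ȳ = 1995413.86 / 19391.20 = 102.90 cm

x̄ = 60.00 cm, ȳ = 102.90 cm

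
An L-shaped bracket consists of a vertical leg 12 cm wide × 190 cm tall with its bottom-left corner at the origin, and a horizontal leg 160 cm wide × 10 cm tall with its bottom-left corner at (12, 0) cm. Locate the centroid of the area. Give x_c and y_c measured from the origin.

Part | A | x̄ᵢ | ȳᵢ | A·x̄ᵢ | A·ȳᵢ
vertical leg | 2280.00 | 6.00 | 95.00 | 13680.00 | 216600.00
horizontal leg | 1600.00 | 92.00 | 5.00 | 147200.00 | 8000.00
Σ | 3880.00 |  |  | 160880.00 | 224600.00
x_c = 160880.00 / 3880.00 = 41.46 cm
y_c = 224600.00 / 3880.00 = 57.89 cm

x_c = 41.46 cm, y_c = 57.89 cm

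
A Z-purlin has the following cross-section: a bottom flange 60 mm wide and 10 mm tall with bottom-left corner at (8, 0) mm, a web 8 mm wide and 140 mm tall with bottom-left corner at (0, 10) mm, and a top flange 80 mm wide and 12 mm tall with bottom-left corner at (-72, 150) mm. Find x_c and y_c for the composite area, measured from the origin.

x_c = -1.28 mm, y_c = 90.43 mm

Part | A | x̄ᵢ | ȳᵢ | A·x̄ᵢ | A·ȳᵢ
bottom flange | 600.00 | 38.00 | 5.00 | 22800.00 | 3000.00
web | 1120.00 | 4.00 | 80.00 | 4480.00 | 89600.00
top flange | 960.00 | -32.00 | 156.00 | -30720.00 | 149760.00
Σ | 2680.00 |  |  | -3440.00 | 242360.00
x_c = -3440.00 / 2680.00 = -1.28 mm
y_c = 242360.00 / 2680.00 = 90.43 mm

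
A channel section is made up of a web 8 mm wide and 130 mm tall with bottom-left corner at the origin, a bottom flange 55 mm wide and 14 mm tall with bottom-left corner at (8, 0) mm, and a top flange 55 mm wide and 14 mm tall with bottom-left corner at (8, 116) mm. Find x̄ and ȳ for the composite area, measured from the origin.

web: A = 8 × 130 = 1040.00, centroid at (4.00, 65.00).
bottom flange: A = 55 × 14 = 770.00, centroid at (35.50, 7.00).
top flange: A = 55 × 14 = 770.00, centroid at (35.50, 123.00).
ΣA = 2580.00 mm², ΣAx̄ = 58830.00 mm³, ΣAȳ = 167700.00 mm³.
x̄ = 58830.00/2580.00 = 22.80 mm; ȳ = 167700.00/2580.00 = 65.00 mm.

x̄ = 22.80 mm, ȳ = 65.00 mm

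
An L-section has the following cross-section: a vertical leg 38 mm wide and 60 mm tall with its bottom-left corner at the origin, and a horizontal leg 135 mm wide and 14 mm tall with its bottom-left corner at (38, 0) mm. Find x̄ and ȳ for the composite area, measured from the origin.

Part | A | x̄ᵢ | ȳᵢ | A·x̄ᵢ | A·ȳᵢ
vertical leg | 2280.00 | 19.00 | 30.00 | 43320.00 | 68400.00
horizontal leg | 1890.00 | 105.50 | 7.00 | 199395.00 | 13230.00
Σ | 4170.00 |  |  | 242715.00 | 81630.00
x̄ = 242715.00 / 4170.00 = 58.21 mm
ȳ = 81630.00 / 4170.00 = 19.58 mm

x̄ = 58.21 mm, ȳ = 19.58 mm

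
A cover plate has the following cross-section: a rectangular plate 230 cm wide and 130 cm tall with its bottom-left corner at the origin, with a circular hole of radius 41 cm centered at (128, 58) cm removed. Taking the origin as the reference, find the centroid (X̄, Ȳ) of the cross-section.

X̄ = 112.21 cm, Ȳ = 66.50 cm

plate: A = 230 × 130 = 29900.00, centroid at (115.00, 65.00).
hole: A = −π·41² = -5281.02, centroid at (128.00, 58.00).
ΣA = 24618.98 cm², ΣAX̄ = 2762529.79 cm³, ΣAȲ = 1637201.00 cm³.
X̄ = 2762529.79/24618.98 = 112.21 cm; Ȳ = 1637201.00/24618.98 = 66.50 cm.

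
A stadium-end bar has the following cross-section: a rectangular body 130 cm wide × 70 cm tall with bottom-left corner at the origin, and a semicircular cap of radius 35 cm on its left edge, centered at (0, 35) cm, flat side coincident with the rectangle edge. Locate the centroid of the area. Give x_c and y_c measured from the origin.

x_c = 51.06 cm, y_c = 35.00 cm

Part | A | x̄ᵢ | ȳᵢ | A·x̄ᵢ | A·ȳᵢ
rectangular body | 9100.00 | 65.00 | 35.00 | 591500.00 | 318500.00
semicircular end | 1924.23 | -14.85 | 35.00 | -28583.33 | 67347.89
Σ | 11024.23 |  |  | 562916.67 | 385847.89
x_c = 562916.67 / 11024.23 = 51.06 cm
y_c = 385847.89 / 11024.23 = 35.00 cm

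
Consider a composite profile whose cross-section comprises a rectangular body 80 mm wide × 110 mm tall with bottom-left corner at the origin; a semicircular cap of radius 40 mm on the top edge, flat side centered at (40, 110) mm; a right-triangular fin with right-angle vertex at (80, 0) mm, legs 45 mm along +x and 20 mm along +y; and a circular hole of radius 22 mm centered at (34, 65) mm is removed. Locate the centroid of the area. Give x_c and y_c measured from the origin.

x_c = 43.31 mm, y_c = 69.05 mm

Part | A | x̄ᵢ | ȳᵢ | A·x̄ᵢ | A·ȳᵢ
rectangular body | 8800.00 | 40.00 | 55.00 | 352000.00 | 484000.00
semicircular top | 2513.27 | 40.00 | 126.98 | 100530.96 | 319126.82
triangular fin | 450.00 | 95.00 | 6.67 | 42750.00 | 3000.00
hole | -1520.53 | 34.00 | 65.00 | -51698.05 | -98834.50
Σ | 10242.74 |  |  | 443582.92 | 707292.32
x_c = 443582.92 / 10242.74 = 43.31 mm
y_c = 707292.32 / 10242.74 = 69.05 mm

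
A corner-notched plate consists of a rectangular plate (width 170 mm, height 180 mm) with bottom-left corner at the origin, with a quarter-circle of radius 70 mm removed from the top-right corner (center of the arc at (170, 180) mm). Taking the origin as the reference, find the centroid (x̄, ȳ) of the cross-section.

x̄ = 77.05 mm, ȳ = 81.33 mm

plate: A = 170 × 180 = 30600.00, centroid at (85.00, 90.00).
removed quarter-circle: A = −¼π·70² = -3848.45, centroid at (140.29, 150.29).
ΣA = 26751.55 mm²
ΣAx̄ = (30600.00)(85.00) + (-3848.45)(140.29) = 2061096.66 mm³
ΣAȳ = (30600.00)(90.00) + (-3848.45)(150.29) = 2175612.15 mm³
x̄ = 2061096.66 / 26751.55 = 77.05 mm
ȳ = 2175612.15 / 26751.55 = 81.33 mm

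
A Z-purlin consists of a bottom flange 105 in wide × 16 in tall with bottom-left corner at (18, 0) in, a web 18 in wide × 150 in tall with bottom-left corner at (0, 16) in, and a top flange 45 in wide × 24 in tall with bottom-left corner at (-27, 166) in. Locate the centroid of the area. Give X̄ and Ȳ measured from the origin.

Part | A | x̄ᵢ | ȳᵢ | A·x̄ᵢ | A·ȳᵢ
bottom flange | 1680.00 | 70.50 | 8.00 | 118440.00 | 13440.00
web | 2700.00 | 9.00 | 91.00 | 24300.00 | 245700.00
top flange | 1080.00 | -4.50 | 178.00 | -4860.00 | 192240.00
Σ | 5460.00 |  |  | 137880.00 | 451380.00
X̄ = 137880.00 / 5460.00 = 25.25 in
Ȳ = 451380.00 / 5460.00 = 82.67 in

X̄ = 25.25 in, Ȳ = 82.67 in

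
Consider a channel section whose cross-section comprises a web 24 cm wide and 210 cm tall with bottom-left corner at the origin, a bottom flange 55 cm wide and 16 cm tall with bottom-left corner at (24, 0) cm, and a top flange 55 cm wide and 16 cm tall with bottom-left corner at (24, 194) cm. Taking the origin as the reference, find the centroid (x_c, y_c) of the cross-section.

web: A = 24 × 210 = 5040.00, centroid at (12.00, 105.00).
bottom flange: A = 55 × 16 = 880.00, centroid at (51.50, 8.00).
top flange: A = 55 × 16 = 880.00, centroid at (51.50, 202.00).
ΣA = 6800.00 cm², ΣAx_c = 151120.00 cm³, ΣAy_c = 714000.00 cm³.
x_c = 151120.00/6800.00 = 22.22 cm; y_c = 714000.00/6800.00 = 105.00 cm.

x_c = 22.22 cm, y_c = 105.00 cm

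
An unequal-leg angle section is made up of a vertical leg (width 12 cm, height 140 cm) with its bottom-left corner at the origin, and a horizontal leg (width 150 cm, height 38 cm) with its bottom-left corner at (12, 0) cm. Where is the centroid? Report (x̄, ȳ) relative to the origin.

Part | A | x̄ᵢ | ȳᵢ | A·x̄ᵢ | A·ȳᵢ
vertical leg | 1680.00 | 6.00 | 70.00 | 10080.00 | 117600.00
horizontal leg | 5700.00 | 87.00 | 19.00 | 495900.00 | 108300.00
Σ | 7380.00 |  |  | 505980.00 | 225900.00
x̄ = 505980.00 / 7380.00 = 68.56 cm
ȳ = 225900.00 / 7380.00 = 30.61 cm

x̄ = 68.56 cm, ȳ = 30.61 cm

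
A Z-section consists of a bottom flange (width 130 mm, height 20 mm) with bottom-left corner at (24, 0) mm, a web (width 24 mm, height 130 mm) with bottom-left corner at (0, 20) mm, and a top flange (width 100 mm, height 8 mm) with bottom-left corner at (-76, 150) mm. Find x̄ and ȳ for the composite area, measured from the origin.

Part | A | x̄ᵢ | ȳᵢ | A·x̄ᵢ | A·ȳᵢ
bottom flange | 2600.00 | 89.00 | 10.00 | 231400.00 | 26000.00
web | 3120.00 | 12.00 | 85.00 | 37440.00 | 265200.00
top flange | 800.00 | -26.00 | 154.00 | -20800.00 | 123200.00
Σ | 6520.00 |  |  | 248040.00 | 414400.00
x̄ = 248040.00 / 6520.00 = 38.04 mm
ȳ = 414400.00 / 6520.00 = 63.56 mm

x̄ = 38.04 mm, ȳ = 63.56 mm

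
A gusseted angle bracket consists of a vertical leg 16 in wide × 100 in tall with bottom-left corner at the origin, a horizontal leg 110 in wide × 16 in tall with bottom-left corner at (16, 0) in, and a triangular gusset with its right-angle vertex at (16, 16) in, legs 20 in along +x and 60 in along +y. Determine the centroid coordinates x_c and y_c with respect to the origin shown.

x_c = 38.22 in, y_c = 29.21 in

vertical leg: A = 16 × 100 = 1600.00, centroid at (8.00, 50.00).
horizontal leg: A = 110 × 16 = 1760.00, centroid at (71.00, 8.00).
gusset: A = ½·20·60 = 600.00, centroid at (22.67, 36.00).
ΣA = 3960.00 in², ΣAx_c = 151360.00 in³, ΣAy_c = 115680.00 in³.
x_c = 151360.00/3960.00 = 38.22 in; y_c = 115680.00/3960.00 = 29.21 in.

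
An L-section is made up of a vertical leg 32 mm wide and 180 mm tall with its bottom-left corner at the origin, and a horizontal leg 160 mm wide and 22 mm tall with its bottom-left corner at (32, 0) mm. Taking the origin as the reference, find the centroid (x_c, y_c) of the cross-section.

x_c = 52.41 mm, y_c = 60.03 mm

Part | A | x̄ᵢ | ȳᵢ | A·x̄ᵢ | A·ȳᵢ
vertical leg | 5760.00 | 16.00 | 90.00 | 92160.00 | 518400.00
horizontal leg | 3520.00 | 112.00 | 11.00 | 394240.00 | 38720.00
Σ | 9280.00 |  |  | 486400.00 | 557120.00
x_c = 486400.00 / 9280.00 = 52.41 mm
y_c = 557120.00 / 9280.00 = 60.03 mm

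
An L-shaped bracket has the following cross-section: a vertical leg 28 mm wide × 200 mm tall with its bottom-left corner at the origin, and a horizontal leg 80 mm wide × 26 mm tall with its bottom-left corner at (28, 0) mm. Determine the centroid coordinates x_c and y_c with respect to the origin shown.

vertical leg: A = 28 × 200 = 5600.00, centroid at (14.00, 100.00).
horizontal leg: A = 80 × 26 = 2080.00, centroid at (68.00, 13.00).
ΣA = 7680.00 mm²
ΣAx_c = (5600.00)(14.00) + (2080.00)(68.00) = 219840.00 mm³
ΣAy_c = (5600.00)(100.00) + (2080.00)(13.00) = 587040.00 mm³
x_c = 219840.00 / 7680.00 = 28.62 mm
y_c = 587040.00 / 7680.00 = 76.44 mm

x_c = 28.62 mm, y_c = 76.44 mm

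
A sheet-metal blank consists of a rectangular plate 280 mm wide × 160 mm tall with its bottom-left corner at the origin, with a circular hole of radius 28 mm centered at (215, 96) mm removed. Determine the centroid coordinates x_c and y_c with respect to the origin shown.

x_c = 135.64 mm, y_c = 79.07 mm

Part | A | x̄ᵢ | ȳᵢ | A·x̄ᵢ | A·ȳᵢ
plate | 44800.00 | 140.00 | 80.00 | 6272000.00 | 3584000.00
hole | -2463.01 | 215.00 | 96.00 | -529546.86 | -236448.83
Σ | 42336.99 |  |  | 5742453.14 | 3347551.17
x_c = 5742453.14 / 42336.99 = 135.64 mm
y_c = 3347551.17 / 42336.99 = 79.07 mm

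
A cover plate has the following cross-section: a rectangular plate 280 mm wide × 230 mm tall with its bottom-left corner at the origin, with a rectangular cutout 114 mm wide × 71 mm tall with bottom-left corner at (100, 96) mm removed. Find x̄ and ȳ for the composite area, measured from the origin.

Part | A | x̄ᵢ | ȳᵢ | A·x̄ᵢ | A·ȳᵢ
plate | 64400.00 | 140.00 | 115.00 | 9016000.00 | 7406000.00
hole | -8094.00 | 157.00 | 131.50 | -1270758.00 | -1064361.00
Σ | 56306.00 |  |  | 7745242.00 | 6341639.00
x̄ = 7745242.00 / 56306.00 = 137.56 mm
ȳ = 6341639.00 / 56306.00 = 112.63 mm

x̄ = 137.56 mm, ȳ = 112.63 mm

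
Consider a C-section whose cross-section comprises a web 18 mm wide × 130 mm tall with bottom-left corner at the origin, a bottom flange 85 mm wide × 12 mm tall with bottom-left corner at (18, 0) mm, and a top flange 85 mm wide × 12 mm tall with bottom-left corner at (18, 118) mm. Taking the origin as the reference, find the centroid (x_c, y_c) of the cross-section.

Part | A | x̄ᵢ | ȳᵢ | A·x̄ᵢ | A·ȳᵢ
web | 2340.00 | 9.00 | 65.00 | 21060.00 | 152100.00
bottom flange | 1020.00 | 60.50 | 6.00 | 61710.00 | 6120.00
top flange | 1020.00 | 60.50 | 124.00 | 61710.00 | 126480.00
Σ | 4380.00 |  |  | 144480.00 | 284700.00
x_c = 144480.00 / 4380.00 = 32.99 mm
y_c = 284700.00 / 4380.00 = 65.00 mm

x_c = 32.99 mm, y_c = 65.00 mm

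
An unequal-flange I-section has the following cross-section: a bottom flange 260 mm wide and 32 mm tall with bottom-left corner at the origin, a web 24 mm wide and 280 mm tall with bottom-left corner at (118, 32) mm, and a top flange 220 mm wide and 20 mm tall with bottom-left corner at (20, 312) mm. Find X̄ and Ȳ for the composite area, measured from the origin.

X̄ = 130.00 mm, Ȳ = 139.19 mm

bottom flange: A = 260 × 32 = 8320.00, centroid at (130.00, 16.00).
web: A = 24 × 280 = 6720.00, centroid at (130.00, 172.00).
top flange: A = 220 × 20 = 4400.00, centroid at (130.00, 322.00).
ΣA = 19440.00 mm²
ΣAX̄ = (8320.00)(130.00) + (6720.00)(130.00) + (4400.00)(130.00) = 2527200.00 mm³
ΣAȲ = (8320.00)(16.00) + (6720.00)(172.00) + (4400.00)(322.00) = 2705760.00 mm³
X̄ = 2527200.00 / 19440.00 = 130.00 mm
Ȳ = 2705760.00 / 19440.00 = 139.19 mm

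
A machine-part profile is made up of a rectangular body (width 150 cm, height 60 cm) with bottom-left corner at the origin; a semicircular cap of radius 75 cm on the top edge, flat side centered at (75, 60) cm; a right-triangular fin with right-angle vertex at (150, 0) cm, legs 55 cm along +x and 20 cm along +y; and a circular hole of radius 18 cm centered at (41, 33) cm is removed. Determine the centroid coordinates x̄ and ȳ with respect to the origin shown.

x̄ = 79.95 cm, ȳ = 60.54 cm

rectangular body: A = 150 × 60 = 9000.00, centroid at (75.00, 30.00).
semicircular top: A = ½π·75² = 8835.73, centroid at (75.00, 91.83).
triangular fin: A = ½·55·20 = 550.00, centroid at (168.33, 6.67).
hole: A = −π·18² = -1017.88, centroid at (41.00, 33.00).
ΣA = 17367.85 cm², ΣAx̄ = 1388530.12 cm³, ΣAȳ = 1051470.52 cm³.
x̄ = 1388530.12/17367.85 = 79.95 cm; ȳ = 1051470.52/17367.85 = 60.54 cm.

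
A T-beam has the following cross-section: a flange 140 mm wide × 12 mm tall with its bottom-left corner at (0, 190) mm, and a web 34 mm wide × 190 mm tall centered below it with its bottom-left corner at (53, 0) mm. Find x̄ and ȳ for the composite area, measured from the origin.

web: A = 34 × 190 = 6460.00, centroid at (70.00, 95.00).
flange: A = 140 × 12 = 1680.00, centroid at (70.00, 196.00).
ΣA = 8140.00 mm²
ΣAx̄ = (6460.00)(70.00) + (1680.00)(70.00) = 569800.00 mm³
ΣAȳ = (6460.00)(95.00) + (1680.00)(196.00) = 942980.00 mm³
x̄ = 569800.00 / 8140.00 = 70.00 mm
ȳ = 942980.00 / 8140.00 = 115.85 mm

x̄ = 70.00 mm, ȳ = 115.85 mm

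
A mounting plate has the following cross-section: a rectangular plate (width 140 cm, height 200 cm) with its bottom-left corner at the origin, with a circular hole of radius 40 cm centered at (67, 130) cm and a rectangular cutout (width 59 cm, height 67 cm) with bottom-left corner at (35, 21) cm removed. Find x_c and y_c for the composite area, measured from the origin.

x_c = 71.94 cm, y_c = 101.53 cm

Part | A | x̄ᵢ | ȳᵢ | A·x̄ᵢ | A·ȳᵢ
plate | 28000.00 | 70.00 | 100.00 | 1960000.00 | 2800000.00
hole 1 | -5026.55 | 67.00 | 130.00 | -336778.73 | -653451.27
hole 2 | -3953.00 | 64.50 | 54.50 | -254968.50 | -215438.50
Σ | 19020.45 |  |  | 1368252.77 | 1931110.23
x_c = 1368252.77 / 19020.45 = 71.94 cm
y_c = 1931110.23 / 19020.45 = 101.53 cm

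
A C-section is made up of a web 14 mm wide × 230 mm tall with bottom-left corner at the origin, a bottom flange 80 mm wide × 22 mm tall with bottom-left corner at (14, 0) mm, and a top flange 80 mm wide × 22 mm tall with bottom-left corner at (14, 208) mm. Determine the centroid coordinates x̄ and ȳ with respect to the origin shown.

Part | A | x̄ᵢ | ȳᵢ | A·x̄ᵢ | A·ȳᵢ
web | 3220.00 | 7.00 | 115.00 | 22540.00 | 370300.00
bottom flange | 1760.00 | 54.00 | 11.00 | 95040.00 | 19360.00
top flange | 1760.00 | 54.00 | 219.00 | 95040.00 | 385440.00
Σ | 6740.00 |  |  | 212620.00 | 775100.00
x̄ = 212620.00 / 6740.00 = 31.55 mm
ȳ = 775100.00 / 6740.00 = 115.00 mm

x̄ = 31.55 mm, ȳ = 115.00 mm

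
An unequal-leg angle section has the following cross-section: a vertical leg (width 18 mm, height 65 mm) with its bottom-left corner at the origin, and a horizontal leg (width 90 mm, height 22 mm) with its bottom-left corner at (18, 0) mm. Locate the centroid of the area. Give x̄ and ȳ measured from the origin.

x̄ = 42.94 mm, ȳ = 18.99 mm

Part | A | x̄ᵢ | ȳᵢ | A·x̄ᵢ | A·ȳᵢ
vertical leg | 1170.00 | 9.00 | 32.50 | 10530.00 | 38025.00
horizontal leg | 1980.00 | 63.00 | 11.00 | 124740.00 | 21780.00
Σ | 3150.00 |  |  | 135270.00 | 59805.00
x̄ = 135270.00 / 3150.00 = 42.94 mm
ȳ = 59805.00 / 3150.00 = 18.99 mm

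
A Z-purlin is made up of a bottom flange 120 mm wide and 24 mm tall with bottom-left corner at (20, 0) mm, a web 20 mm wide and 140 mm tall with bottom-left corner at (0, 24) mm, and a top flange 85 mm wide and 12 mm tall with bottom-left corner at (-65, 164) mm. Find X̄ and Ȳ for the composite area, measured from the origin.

bottom flange: A = 120 × 24 = 2880.00, centroid at (80.00, 12.00).
web: A = 20 × 140 = 2800.00, centroid at (10.00, 94.00).
top flange: A = 85 × 12 = 1020.00, centroid at (-22.50, 170.00).
ΣA = 6700.00 mm², ΣAX̄ = 235450.00 mm³, ΣAȲ = 471160.00 mm³.
X̄ = 235450.00/6700.00 = 35.14 mm; Ȳ = 471160.00/6700.00 = 70.32 mm.

X̄ = 35.14 mm, Ȳ = 70.32 mm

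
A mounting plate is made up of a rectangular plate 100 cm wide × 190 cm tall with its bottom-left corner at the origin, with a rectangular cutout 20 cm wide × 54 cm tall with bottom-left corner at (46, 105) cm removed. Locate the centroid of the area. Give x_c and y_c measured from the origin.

x_c = 49.64 cm, y_c = 92.77 cm

plate: A = 100 × 190 = 19000.00, centroid at (50.00, 95.00).
hole: A = −(20 × 54) = -1080.00, centroid at (56.00, 132.00).
ΣA = 17920.00 cm²
ΣAx_c = (19000.00)(50.00) + (-1080.00)(56.00) = 889520.00 cm³
ΣAy_c = (19000.00)(95.00) + (-1080.00)(132.00) = 1662440.00 cm³
x_c = 889520.00 / 17920.00 = 49.64 cm
y_c = 1662440.00 / 17920.00 = 92.77 cm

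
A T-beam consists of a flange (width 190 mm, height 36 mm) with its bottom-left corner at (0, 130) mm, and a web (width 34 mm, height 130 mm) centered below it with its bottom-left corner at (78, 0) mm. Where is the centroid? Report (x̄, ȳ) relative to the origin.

x̄ = 95.00 mm, ȳ = 115.42 mm

web: A = 34 × 130 = 4420.00, centroid at (95.00, 65.00).
flange: A = 190 × 36 = 6840.00, centroid at (95.00, 148.00).
ΣA = 11260.00 mm²
ΣAx̄ = (4420.00)(95.00) + (6840.00)(95.00) = 1069700.00 mm³
ΣAȳ = (4420.00)(65.00) + (6840.00)(148.00) = 1299620.00 mm³
x̄ = 1069700.00 / 11260.00 = 95.00 mm
ȳ = 1299620.00 / 11260.00 = 115.42 mm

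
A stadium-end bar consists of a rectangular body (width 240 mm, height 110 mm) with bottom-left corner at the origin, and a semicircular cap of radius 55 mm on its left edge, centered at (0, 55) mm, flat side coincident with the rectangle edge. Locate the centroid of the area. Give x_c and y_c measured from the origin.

x_c = 98.14 mm, y_c = 55.00 mm

rectangular body: A = 240 × 110 = 26400.00, centroid at (120.00, 55.00).
semicircular end: A = ½π·55² = 4751.66, centroid at (-23.34, 55.00).
ΣA = 31151.66 mm², ΣAx_c = 3057083.33 mm³, ΣAy_c = 1713341.24 mm³.
x_c = 3057083.33/31151.66 = 98.14 mm; y_c = 1713341.24/31151.66 = 55.00 mm.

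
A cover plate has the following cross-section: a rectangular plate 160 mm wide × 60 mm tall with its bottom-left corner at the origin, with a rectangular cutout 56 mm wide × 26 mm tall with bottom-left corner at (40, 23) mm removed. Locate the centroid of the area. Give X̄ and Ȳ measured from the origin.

X̄ = 82.15 mm, Ȳ = 28.93 mm

Part | A | x̄ᵢ | ȳᵢ | A·x̄ᵢ | A·ȳᵢ
plate | 9600.00 | 80.00 | 30.00 | 768000.00 | 288000.00
hole | -1456.00 | 68.00 | 36.00 | -99008.00 | -52416.00
Σ | 8144.00 |  |  | 668992.00 | 235584.00
X̄ = 668992.00 / 8144.00 = 82.15 mm
Ȳ = 235584.00 / 8144.00 = 28.93 mm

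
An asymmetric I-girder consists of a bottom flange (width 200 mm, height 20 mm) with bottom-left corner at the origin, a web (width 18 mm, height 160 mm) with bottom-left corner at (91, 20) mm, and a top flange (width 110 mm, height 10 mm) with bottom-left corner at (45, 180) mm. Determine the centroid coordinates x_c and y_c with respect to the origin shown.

bottom flange: A = 200 × 20 = 4000.00, centroid at (100.00, 10.00).
web: A = 18 × 160 = 2880.00, centroid at (100.00, 100.00).
top flange: A = 110 × 10 = 1100.00, centroid at (100.00, 185.00).
ΣA = 7980.00 mm²
ΣAx_c = (4000.00)(100.00) + (2880.00)(100.00) + (1100.00)(100.00) = 798000.00 mm³
ΣAy_c = (4000.00)(10.00) + (2880.00)(100.00) + (1100.00)(185.00) = 531500.00 mm³
x_c = 798000.00 / 7980.00 = 100.00 mm
y_c = 531500.00 / 7980.00 = 66.60 mm

x_c = 100.00 mm, y_c = 66.60 mm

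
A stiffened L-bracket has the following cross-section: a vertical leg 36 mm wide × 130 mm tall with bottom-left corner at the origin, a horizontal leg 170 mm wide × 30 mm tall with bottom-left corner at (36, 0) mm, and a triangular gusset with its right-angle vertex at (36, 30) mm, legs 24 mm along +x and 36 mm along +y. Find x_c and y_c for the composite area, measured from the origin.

x_c = 70.54 mm, y_c = 39.06 mm

Part | A | x̄ᵢ | ȳᵢ | A·x̄ᵢ | A·ȳᵢ
vertical leg | 4680.00 | 18.00 | 65.00 | 84240.00 | 304200.00
horizontal leg | 5100.00 | 121.00 | 15.00 | 617100.00 | 76500.00
gusset | 432.00 | 44.00 | 42.00 | 19008.00 | 18144.00
Σ | 10212.00 |  |  | 720348.00 | 398844.00
x_c = 720348.00 / 10212.00 = 70.54 mm
y_c = 398844.00 / 10212.00 = 39.06 mm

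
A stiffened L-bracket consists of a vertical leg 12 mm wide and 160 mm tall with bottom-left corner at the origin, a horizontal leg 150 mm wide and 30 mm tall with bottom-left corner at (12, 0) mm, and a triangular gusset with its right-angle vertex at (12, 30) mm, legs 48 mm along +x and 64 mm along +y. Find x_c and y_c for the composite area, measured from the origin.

x_c = 56.06 mm, y_c = 37.70 mm

vertical leg: A = 12 × 160 = 1920.00, centroid at (6.00, 80.00).
horizontal leg: A = 150 × 30 = 4500.00, centroid at (87.00, 15.00).
gusset: A = ½·48·64 = 1536.00, centroid at (28.00, 51.33).
ΣA = 7956.00 mm²
ΣAx_c = (1920.00)(6.00) + (4500.00)(87.00) + (1536.00)(28.00) = 446028.00 mm³
ΣAy_c = (1920.00)(80.00) + (4500.00)(15.00) + (1536.00)(51.33) = 299948.00 mm³
x_c = 446028.00 / 7956.00 = 56.06 mm
y_c = 299948.00 / 7956.00 = 37.70 mm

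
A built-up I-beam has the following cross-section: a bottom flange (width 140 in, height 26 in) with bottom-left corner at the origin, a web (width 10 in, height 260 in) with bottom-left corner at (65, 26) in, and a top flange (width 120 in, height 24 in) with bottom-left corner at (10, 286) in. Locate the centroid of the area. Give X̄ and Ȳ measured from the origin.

bottom flange: A = 140 × 26 = 3640.00, centroid at (70.00, 13.00).
web: A = 10 × 260 = 2600.00, centroid at (70.00, 156.00).
top flange: A = 120 × 24 = 2880.00, centroid at (70.00, 298.00).
ΣA = 9120.00 in²
ΣAX̄ = (3640.00)(70.00) + (2600.00)(70.00) + (2880.00)(70.00) = 638400.00 in³
ΣAȲ = (3640.00)(13.00) + (2600.00)(156.00) + (2880.00)(298.00) = 1311160.00 in³
X̄ = 638400.00 / 9120.00 = 70.00 in
Ȳ = 1311160.00 / 9120.00 = 143.77 in

X̄ = 70.00 in, Ȳ = 143.77 in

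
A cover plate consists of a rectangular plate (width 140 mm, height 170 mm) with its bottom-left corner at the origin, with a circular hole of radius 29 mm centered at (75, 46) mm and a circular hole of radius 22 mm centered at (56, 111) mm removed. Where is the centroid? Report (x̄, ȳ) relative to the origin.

x̄ = 70.41 mm, ȳ = 88.23 mm

plate: A = 140 × 170 = 23800.00, centroid at (70.00, 85.00).
hole 1: A = −π·29² = -2642.08, centroid at (75.00, 46.00).
hole 2: A = −π·22² = -1520.53, centroid at (56.00, 111.00).
ΣA = 19637.39 mm², ΣAx̄ = 1382694.32 mm³, ΣAȳ = 1732685.42 mm³.
x̄ = 1382694.32/19637.39 = 70.41 mm; ȳ = 1732685.42/19637.39 = 88.23 mm.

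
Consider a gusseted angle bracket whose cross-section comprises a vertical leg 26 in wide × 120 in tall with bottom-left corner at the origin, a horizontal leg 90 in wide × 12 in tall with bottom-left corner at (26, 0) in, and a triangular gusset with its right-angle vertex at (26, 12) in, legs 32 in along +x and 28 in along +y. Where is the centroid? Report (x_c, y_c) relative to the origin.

Part | A | x̄ᵢ | ȳᵢ | A·x̄ᵢ | A·ȳᵢ
vertical leg | 3120.00 | 13.00 | 60.00 | 40560.00 | 187200.00
horizontal leg | 1080.00 | 71.00 | 6.00 | 76680.00 | 6480.00
gusset | 448.00 | 36.67 | 21.33 | 16426.67 | 9557.33
Σ | 4648.00 |  |  | 133666.67 | 203237.33
x_c = 133666.67 / 4648.00 = 28.76 in
y_c = 203237.33 / 4648.00 = 43.73 in

x_c = 28.76 in, y_c = 43.73 in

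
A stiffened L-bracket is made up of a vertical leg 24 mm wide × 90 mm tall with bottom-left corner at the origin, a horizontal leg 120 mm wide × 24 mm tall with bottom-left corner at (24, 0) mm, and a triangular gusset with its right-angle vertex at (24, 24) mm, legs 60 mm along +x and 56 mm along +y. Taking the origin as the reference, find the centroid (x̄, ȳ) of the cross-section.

vertical leg: A = 24 × 90 = 2160.00, centroid at (12.00, 45.00).
horizontal leg: A = 120 × 24 = 2880.00, centroid at (84.00, 12.00).
gusset: A = ½·60·56 = 1680.00, centroid at (44.00, 42.67).
ΣA = 6720.00 mm²
ΣAx̄ = (2160.00)(12.00) + (2880.00)(84.00) + (1680.00)(44.00) = 341760.00 mm³
ΣAȳ = (2160.00)(45.00) + (2880.00)(12.00) + (1680.00)(42.67) = 203440.00 mm³
x̄ = 341760.00 / 6720.00 = 50.86 mm
ȳ = 203440.00 / 6720.00 = 30.27 mm

x̄ = 50.86 mm, ȳ = 30.27 mm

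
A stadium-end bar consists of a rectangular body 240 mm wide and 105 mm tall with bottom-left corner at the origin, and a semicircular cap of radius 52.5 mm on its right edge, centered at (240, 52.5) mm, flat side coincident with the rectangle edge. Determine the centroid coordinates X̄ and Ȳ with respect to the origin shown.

rectangular body: A = 240 × 105 = 25200.00, centroid at (120.00, 52.50).
semicircular end: A = ½π·52.5² = 4329.51, centroid at (262.28, 52.50).
ΣA = 29529.51 mm², ΣAX̄ = 4159550.52 mm³, ΣAȲ = 1550299.14 mm³.
X̄ = 4159550.52/29529.51 = 140.86 mm; Ȳ = 1550299.14/29529.51 = 52.50 mm.

X̄ = 140.86 mm, Ȳ = 52.50 mm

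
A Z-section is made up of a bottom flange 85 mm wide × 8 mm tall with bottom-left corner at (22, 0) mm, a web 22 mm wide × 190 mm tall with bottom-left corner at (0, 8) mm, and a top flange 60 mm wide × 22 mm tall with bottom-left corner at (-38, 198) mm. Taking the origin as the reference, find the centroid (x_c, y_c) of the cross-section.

x_c = 12.83 mm, y_c = 114.75 mm

Part | A | x̄ᵢ | ȳᵢ | A·x̄ᵢ | A·ȳᵢ
bottom flange | 680.00 | 64.50 | 4.00 | 43860.00 | 2720.00
web | 4180.00 | 11.00 | 103.00 | 45980.00 | 430540.00
top flange | 1320.00 | -8.00 | 209.00 | -10560.00 | 275880.00
Σ | 6180.00 |  |  | 79280.00 | 709140.00
x_c = 79280.00 / 6180.00 = 12.83 mm
y_c = 709140.00 / 6180.00 = 114.75 mm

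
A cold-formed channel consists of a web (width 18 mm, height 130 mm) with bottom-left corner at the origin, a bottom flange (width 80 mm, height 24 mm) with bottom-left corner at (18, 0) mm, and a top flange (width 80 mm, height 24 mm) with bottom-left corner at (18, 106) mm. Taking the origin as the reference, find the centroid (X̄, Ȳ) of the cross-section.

web: A = 18 × 130 = 2340.00, centroid at (9.00, 65.00).
bottom flange: A = 80 × 24 = 1920.00, centroid at (58.00, 12.00).
top flange: A = 80 × 24 = 1920.00, centroid at (58.00, 118.00).
ΣA = 6180.00 mm²
ΣAX̄ = (2340.00)(9.00) + (1920.00)(58.00) + (1920.00)(58.00) = 243780.00 mm³
ΣAȲ = (2340.00)(65.00) + (1920.00)(12.00) + (1920.00)(118.00) = 401700.00 mm³
X̄ = 243780.00 / 6180.00 = 39.45 mm
Ȳ = 401700.00 / 6180.00 = 65.00 mm

X̄ = 39.45 mm, Ȳ = 65.00 mm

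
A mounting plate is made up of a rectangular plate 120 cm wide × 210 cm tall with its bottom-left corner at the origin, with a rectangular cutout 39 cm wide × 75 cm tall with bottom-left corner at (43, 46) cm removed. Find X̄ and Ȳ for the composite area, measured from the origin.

X̄ = 59.67 cm, Ȳ = 107.82 cm

plate: A = 120 × 210 = 25200.00, centroid at (60.00, 105.00).
hole: A = −(39 × 75) = -2925.00, centroid at (62.50, 83.50).
ΣA = 22275.00 cm², ΣAX̄ = 1329187.50 cm³, ΣAȲ = 2401762.50 cm³.
X̄ = 1329187.50/22275.00 = 59.67 cm; Ȳ = 2401762.50/22275.00 = 107.82 cm.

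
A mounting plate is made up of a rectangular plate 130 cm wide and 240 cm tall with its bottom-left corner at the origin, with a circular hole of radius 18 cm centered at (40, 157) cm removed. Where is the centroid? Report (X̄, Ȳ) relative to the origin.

plate: A = 130 × 240 = 31200.00, centroid at (65.00, 120.00).
hole: A = −π·18² = -1017.88, centroid at (40.00, 157.00).
ΣA = 30182.12 cm², ΣAX̄ = 1987284.96 cm³, ΣAȲ = 3584193.46 cm³.
X̄ = 1987284.96/30182.12 = 65.84 cm; Ȳ = 3584193.46/30182.12 = 118.75 cm.

X̄ = 65.84 cm, Ȳ = 118.75 cm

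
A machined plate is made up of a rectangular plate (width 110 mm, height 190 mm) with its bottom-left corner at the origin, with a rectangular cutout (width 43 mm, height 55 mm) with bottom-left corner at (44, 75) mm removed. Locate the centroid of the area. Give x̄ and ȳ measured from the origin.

plate: A = 110 × 190 = 20900.00, centroid at (55.00, 95.00).
hole: A = −(43 × 55) = -2365.00, centroid at (65.50, 102.50).
ΣA = 18535.00 mm²
ΣAx̄ = (20900.00)(55.00) + (-2365.00)(65.50) = 994592.50 mm³
ΣAȳ = (20900.00)(95.00) + (-2365.00)(102.50) = 1743087.50 mm³
x̄ = 994592.50 / 18535.00 = 53.66 mm
ȳ = 1743087.50 / 18535.00 = 94.04 mm

x̄ = 53.66 mm, ȳ = 94.04 mm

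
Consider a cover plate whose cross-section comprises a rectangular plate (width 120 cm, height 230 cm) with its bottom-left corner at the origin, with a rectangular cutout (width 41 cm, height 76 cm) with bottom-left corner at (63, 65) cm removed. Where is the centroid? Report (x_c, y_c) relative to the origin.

plate: A = 120 × 230 = 27600.00, centroid at (60.00, 115.00).
hole: A = −(41 × 76) = -3116.00, centroid at (83.50, 103.00).
ΣA = 24484.00 cm²
ΣAx_c = (27600.00)(60.00) + (-3116.00)(83.50) = 1395814.00 cm³
ΣAy_c = (27600.00)(115.00) + (-3116.00)(103.00) = 2853052.00 cm³
x_c = 1395814.00 / 24484.00 = 57.01 cm
y_c = 2853052.00 / 24484.00 = 116.53 cm

x_c = 57.01 cm, y_c = 116.53 cm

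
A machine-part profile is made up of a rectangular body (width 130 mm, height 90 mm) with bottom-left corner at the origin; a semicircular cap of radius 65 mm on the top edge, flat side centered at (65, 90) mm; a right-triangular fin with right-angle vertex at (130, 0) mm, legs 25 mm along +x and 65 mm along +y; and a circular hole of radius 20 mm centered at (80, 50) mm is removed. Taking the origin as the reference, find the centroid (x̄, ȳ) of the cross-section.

x̄ = 67.28 mm, ȳ = 70.51 mm

rectangular body: A = 130 × 90 = 11700.00, centroid at (65.00, 45.00).
semicircular top: A = ½π·65² = 6636.61, centroid at (65.00, 117.59).
triangular fin: A = ½·25·65 = 812.50, centroid at (138.33, 21.67).
hole: A = −π·20² = -1256.64, centroid at (80.00, 50.00).
ΣA = 17892.48 mm², ΣAx̄ = 1203744.81 mm³, ΣAȳ = 1261650.95 mm³.
x̄ = 1203744.81/17892.48 = 67.28 mm; ȳ = 1261650.95/17892.48 = 70.51 mm.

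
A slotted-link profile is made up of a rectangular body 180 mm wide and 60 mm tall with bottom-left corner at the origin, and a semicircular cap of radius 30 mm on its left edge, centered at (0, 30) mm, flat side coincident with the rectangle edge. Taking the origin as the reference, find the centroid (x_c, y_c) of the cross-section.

Part | A | x̄ᵢ | ȳᵢ | A·x̄ᵢ | A·ȳᵢ
rectangular body | 10800.00 | 90.00 | 30.00 | 972000.00 | 324000.00
semicircular end | 1413.72 | -12.73 | 30.00 | -18000.00 | 42411.50
Σ | 12213.72 |  |  | 954000.00 | 366411.50
x_c = 954000.00 / 12213.72 = 78.11 mm
y_c = 366411.50 / 12213.72 = 30.00 mm

x_c = 78.11 mm, y_c = 30.00 mm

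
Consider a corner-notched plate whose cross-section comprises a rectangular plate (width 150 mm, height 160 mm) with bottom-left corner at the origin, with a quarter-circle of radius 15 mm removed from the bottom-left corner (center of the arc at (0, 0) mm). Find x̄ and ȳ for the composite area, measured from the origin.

x̄ = 75.51 mm, ȳ = 80.55 mm

plate: A = 150 × 160 = 24000.00, centroid at (75.00, 80.00).
removed quarter-circle: A = −¼π·15² = -176.71, centroid at (6.37, 6.37).
ΣA = 23823.29 mm², ΣAx̄ = 1798875.00 mm³, ΣAȳ = 1918875.00 mm³.
x̄ = 1798875.00/23823.29 = 75.51 mm; ȳ = 1918875.00/23823.29 = 80.55 mm.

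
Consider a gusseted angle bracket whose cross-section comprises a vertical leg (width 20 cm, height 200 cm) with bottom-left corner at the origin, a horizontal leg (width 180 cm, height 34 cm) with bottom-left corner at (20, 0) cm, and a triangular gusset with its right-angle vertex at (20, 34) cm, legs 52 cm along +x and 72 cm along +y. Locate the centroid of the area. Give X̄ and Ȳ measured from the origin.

X̄ = 65.30 cm, Ȳ = 51.09 cm

Part | A | x̄ᵢ | ȳᵢ | A·x̄ᵢ | A·ȳᵢ
vertical leg | 4000.00 | 10.00 | 100.00 | 40000.00 | 400000.00
horizontal leg | 6120.00 | 110.00 | 17.00 | 673200.00 | 104040.00
gusset | 1872.00 | 37.33 | 58.00 | 69888.00 | 108576.00
Σ | 11992.00 |  |  | 783088.00 | 612616.00
X̄ = 783088.00 / 11992.00 = 65.30 cm
Ȳ = 612616.00 / 11992.00 = 51.09 cm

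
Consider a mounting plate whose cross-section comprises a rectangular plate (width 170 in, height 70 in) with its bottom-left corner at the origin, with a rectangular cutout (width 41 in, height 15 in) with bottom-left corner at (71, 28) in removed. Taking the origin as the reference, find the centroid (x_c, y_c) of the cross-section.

Part | A | x̄ᵢ | ȳᵢ | A·x̄ᵢ | A·ȳᵢ
plate | 11900.00 | 85.00 | 35.00 | 1011500.00 | 416500.00
hole | -615.00 | 91.50 | 35.50 | -56272.50 | -21832.50
Σ | 11285.00 |  |  | 955227.50 | 394667.50
x_c = 955227.50 / 11285.00 = 84.65 in
y_c = 394667.50 / 11285.00 = 34.97 in

x_c = 84.65 in, y_c = 34.97 in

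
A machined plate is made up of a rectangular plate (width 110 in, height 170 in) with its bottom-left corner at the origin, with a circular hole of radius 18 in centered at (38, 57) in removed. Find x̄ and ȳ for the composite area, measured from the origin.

plate: A = 110 × 170 = 18700.00, centroid at (55.00, 85.00).
hole: A = −π·18² = -1017.88, centroid at (38.00, 57.00).
ΣA = 17682.12 in²
ΣAx̄ = (18700.00)(55.00) + (-1017.88)(38.00) = 989820.71 in³
ΣAȳ = (18700.00)(85.00) + (-1017.88)(57.00) = 1531481.07 in³
x̄ = 989820.71 / 17682.12 = 55.98 in
ȳ = 1531481.07 / 17682.12 = 86.61 in

x̄ = 55.98 in, ȳ = 86.61 in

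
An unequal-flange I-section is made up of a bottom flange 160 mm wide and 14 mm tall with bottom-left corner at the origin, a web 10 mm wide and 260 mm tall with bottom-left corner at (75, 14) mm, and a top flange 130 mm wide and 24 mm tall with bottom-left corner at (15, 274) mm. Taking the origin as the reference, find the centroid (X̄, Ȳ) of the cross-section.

X̄ = 80.00 mm, Ȳ = 161.11 mm

bottom flange: A = 160 × 14 = 2240.00, centroid at (80.00, 7.00).
web: A = 10 × 260 = 2600.00, centroid at (80.00, 144.00).
top flange: A = 130 × 24 = 3120.00, centroid at (80.00, 286.00).
ΣA = 7960.00 mm², ΣAX̄ = 636800.00 mm³, ΣAȲ = 1282400.00 mm³.
X̄ = 636800.00/7960.00 = 80.00 mm; Ȳ = 1282400.00/7960.00 = 161.11 mm.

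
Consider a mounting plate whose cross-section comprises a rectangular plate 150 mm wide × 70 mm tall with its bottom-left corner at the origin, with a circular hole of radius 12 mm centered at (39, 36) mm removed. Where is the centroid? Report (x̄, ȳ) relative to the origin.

Part | A | x̄ᵢ | ȳᵢ | A·x̄ᵢ | A·ȳᵢ
plate | 10500.00 | 75.00 | 35.00 | 787500.00 | 367500.00
hole | -452.39 | 39.00 | 36.00 | -17643.18 | -16286.02
Σ | 10047.61 |  |  | 769856.82 | 351213.98
x̄ = 769856.82 / 10047.61 = 76.62 mm
ȳ = 351213.98 / 10047.61 = 34.95 mm

x̄ = 76.62 mm, ȳ = 34.95 mm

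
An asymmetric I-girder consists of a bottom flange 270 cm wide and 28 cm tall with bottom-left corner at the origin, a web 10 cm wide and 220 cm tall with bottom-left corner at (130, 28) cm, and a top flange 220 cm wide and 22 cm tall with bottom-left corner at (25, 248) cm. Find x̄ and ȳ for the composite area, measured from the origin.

x̄ = 135.00 cm, ȳ = 113.90 cm

bottom flange: A = 270 × 28 = 7560.00, centroid at (135.00, 14.00).
web: A = 10 × 220 = 2200.00, centroid at (135.00, 138.00).
top flange: A = 220 × 22 = 4840.00, centroid at (135.00, 259.00).
ΣA = 14600.00 cm², ΣAx̄ = 1971000.00 cm³, ΣAȳ = 1663000.00 cm³.
x̄ = 1971000.00/14600.00 = 135.00 cm; ȳ = 1663000.00/14600.00 = 113.90 cm.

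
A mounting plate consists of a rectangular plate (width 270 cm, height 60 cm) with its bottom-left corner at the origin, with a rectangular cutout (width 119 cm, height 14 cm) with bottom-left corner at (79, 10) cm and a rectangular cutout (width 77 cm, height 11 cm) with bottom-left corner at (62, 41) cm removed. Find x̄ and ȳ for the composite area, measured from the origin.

plate: A = 270 × 60 = 16200.00, centroid at (135.00, 30.00).
hole 1: A = −(119 × 14) = -1666.00, centroid at (138.50, 17.00).
hole 2: A = −(77 × 11) = -847.00, centroid at (100.50, 46.50).
ΣA = 13687.00 cm², ΣAx̄ = 1871135.50 cm³, ΣAȳ = 418292.50 cm³.
x̄ = 1871135.50/13687.00 = 136.71 cm; ȳ = 418292.50/13687.00 = 30.56 cm.

x̄ = 136.71 cm, ȳ = 30.56 cm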